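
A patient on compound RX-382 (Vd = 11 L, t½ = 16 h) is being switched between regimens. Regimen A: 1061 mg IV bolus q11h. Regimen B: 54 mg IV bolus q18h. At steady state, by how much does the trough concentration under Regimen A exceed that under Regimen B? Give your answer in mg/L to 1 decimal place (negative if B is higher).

153.8 mg/L

Regimen A: f = (1/2)^(11/16) ≈ 0.6209; Cmin,ss = (1061/11)·f/(1−f) ≈ 157.976 mg/L.
Regimen B: f = (1/2)^(18/16) ≈ 0.4585; Cmin,ss = (54/11)·f/(1−f) ≈ 4.157 mg/L.
Difference ≈ 157.976 − 4.157 ≈ 153.819 mg/L.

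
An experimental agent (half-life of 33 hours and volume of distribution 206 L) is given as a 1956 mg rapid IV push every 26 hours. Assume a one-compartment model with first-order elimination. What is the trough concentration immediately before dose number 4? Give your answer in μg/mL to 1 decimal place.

f = (1/2)^(τ/t½) = (1/2)^(26/33) ≈ 0.5792.
C₀ = D/Vd = 1956/206 ≈ 9.495 μg/mL.
Before the 4th dose, 3 doses have been given. Superposition: Cmin = C₀·(f + f² + … + f^3).
≈ 9.495 × (0.5792 + 0.3355 + 0.1943) ≈ 9.495 × 1.1090 ≈ 10.530 μg/mL.

10.5 μg/mL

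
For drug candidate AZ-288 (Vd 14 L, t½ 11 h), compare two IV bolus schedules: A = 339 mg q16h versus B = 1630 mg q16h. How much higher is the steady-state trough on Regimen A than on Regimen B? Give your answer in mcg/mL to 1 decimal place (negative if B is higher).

Regimen A: f = (1/2)^(16/11) ≈ 0.3649; Cmin,ss = (339/14)·f/(1−f) ≈ 13.912 mcg/mL.
Regimen B: f = (1/2)^(16/11) ≈ 0.3649; Cmin,ss = (1630/14)·f/(1−f) ≈ 66.895 mcg/mL.
Difference ≈ 13.912 − 66.895 ≈ -52.983 mcg/mL.

-53.0 mcg/mL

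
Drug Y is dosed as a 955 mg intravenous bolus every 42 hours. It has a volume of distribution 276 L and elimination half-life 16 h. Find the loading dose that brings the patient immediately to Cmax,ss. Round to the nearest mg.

1140 mg

f = (1/2)^(42/16) ≈ 0.162105; accumulation ratio R = 1/(1−f) ≈ 1.19347.
Loading dose to hit Cmax,ss on first dose: D_load = D_maint·R ≈ 955 × 1.19347 ≈ 1139.76 mg.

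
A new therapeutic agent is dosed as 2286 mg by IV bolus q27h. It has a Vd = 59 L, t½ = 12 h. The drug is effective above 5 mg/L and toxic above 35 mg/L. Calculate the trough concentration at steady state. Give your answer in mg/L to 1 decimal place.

τ/t½ = 27/12 ≈ 2.25, so fraction remaining f = (1/2)^(27/12) ≈ 0.2102.
Each bolus raises the concentration by D/Vd = 2286/59 ≈ 38.746 mg/L.
Steady-state trough Cmin,ss = C₀·f/(1−f) ≈ 38.746 × 0.2102/0.7898 ≈ 10.312 mg/L.
Trough 10.3 mg/L vs MEC 5 mg/L: adequate.

10.3 mg/L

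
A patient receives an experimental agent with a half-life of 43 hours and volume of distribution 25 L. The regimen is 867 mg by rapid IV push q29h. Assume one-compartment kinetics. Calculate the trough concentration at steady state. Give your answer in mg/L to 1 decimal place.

58.2 mg/L

τ/t½ = 29/43 ≈ 0.67442, so fraction remaining f = (1/2)^(29/43) ≈ 0.6266.
At steady state, accumulation factor R = 1/(1 − e^(−kτ)) ≈ 2.6781.
Each bolus raises the concentration by D/Vd = 867/25 ≈ 34.680 mg/L.
Cmax,ss = C₀/(1 − f) ≈ 34.680/0.3734 ≈ 92.876 mg/L.
One interval later, Cmin,ss = Cmax,ss·e^(−kτ) ≈ 92.876 × 0.6266 ≈ 58.196 mg/L.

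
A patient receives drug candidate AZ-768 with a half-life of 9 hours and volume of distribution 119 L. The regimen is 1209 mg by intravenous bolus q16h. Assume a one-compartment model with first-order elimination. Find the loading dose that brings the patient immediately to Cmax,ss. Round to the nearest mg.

1707 mg

f = (1/2)^(16/9) ≈ 0.291632; accumulation ratio R = 1/(1−f) ≈ 1.41170.
Loading dose to hit Cmax,ss on first dose: D_load = D_maint·R ≈ 1209 × 1.41170 ≈ 1706.75 mg.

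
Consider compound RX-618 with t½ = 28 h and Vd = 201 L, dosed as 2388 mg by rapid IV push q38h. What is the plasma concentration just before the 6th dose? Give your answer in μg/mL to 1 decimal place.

7.5 μg/mL

f = (1/2)^(τ/t½) = (1/2)^(38/28) ≈ 0.3904.
C₀ = D/Vd = 2388/201 ≈ 11.881 μg/mL.
Before the 6th dose, 5 doses have been given. Superposition: Cmin = C₀·(f + f² + … + f^5).
≈ 11.881 × (0.3904 + 0.1524 + 0.0595 + 0.0232 + 0.0091) ≈ 11.881 × 0.6346 ≈ 7.540 μg/mL.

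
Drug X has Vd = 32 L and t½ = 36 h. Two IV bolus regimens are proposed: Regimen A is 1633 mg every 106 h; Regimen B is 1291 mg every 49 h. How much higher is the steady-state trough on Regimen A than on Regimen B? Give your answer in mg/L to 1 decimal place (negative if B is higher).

Regimen A: f = (1/2)^(106/36) ≈ 0.1299; Cmin,ss = (1633/32)·f/(1−f) ≈ 7.619 mg/L.
Regimen B: f = (1/2)^(49/36) ≈ 0.3893; Cmin,ss = (1291/32)·f/(1−f) ≈ 25.718 mg/L.
Difference ≈ 7.619 − 25.718 ≈ -18.099 mg/L.

-18.1 mg/L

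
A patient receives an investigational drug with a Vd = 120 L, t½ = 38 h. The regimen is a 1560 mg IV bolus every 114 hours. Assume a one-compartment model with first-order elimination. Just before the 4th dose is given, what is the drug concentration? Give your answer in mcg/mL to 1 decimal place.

f = (1/2)^(τ/t½) = (1/2)^(114/38) ≈ 0.1250.
C₀ = D/Vd = 1560/120 ≈ 13.000 mcg/mL.
Before the 4th dose, 3 doses have been given. Superposition: Cmin = C₀·(f + f² + … + f^3).
≈ 13.000 × (0.1250 + 0.0156 + 0.0020) ≈ 13.000 × 0.1426 ≈ 1.854 mcg/mL.

1.9 mcg/mL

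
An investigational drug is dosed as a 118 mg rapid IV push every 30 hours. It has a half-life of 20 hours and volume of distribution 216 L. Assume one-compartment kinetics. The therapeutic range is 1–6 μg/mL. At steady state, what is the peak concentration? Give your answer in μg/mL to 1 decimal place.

0.8 μg/mL

Over one 30-h interval, 30/20 ≈ 1.5 half-lives elapse, leaving f ≈ 0.3536 of each dose.
At steady state, accumulation factor R = 1/(1 − e^(−kτ)) ≈ 1.5470.
Each bolus raises the concentration by D/Vd = 118/216 ≈ 0.546 μg/mL.
Cmax,ss = C₀/(1 − f) ≈ 0.546/0.6464 ≈ 0.845 μg/mL.
Peak 0.8 μg/mL vs MTC 6 μg/mL: below toxic threshold.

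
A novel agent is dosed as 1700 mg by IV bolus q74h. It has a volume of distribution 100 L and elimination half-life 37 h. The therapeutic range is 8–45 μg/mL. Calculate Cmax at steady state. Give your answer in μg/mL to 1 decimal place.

τ = 74 h = 2 half-lives, so f = (1/2)^2 = 0.25.
At steady state, R = 1/(1 − 0.25) = 4/3.
Single-dose peak C₀ = D/Vd = 1700/100 = 17 μg/mL.
Steady-state peak Cmax,ss = C₀·R = 17 × 4/3 ≈ 22.667 μg/mL.
Peak 22.7 μg/mL vs MTC 45 μg/mL: below toxic threshold.

22.7 μg/mL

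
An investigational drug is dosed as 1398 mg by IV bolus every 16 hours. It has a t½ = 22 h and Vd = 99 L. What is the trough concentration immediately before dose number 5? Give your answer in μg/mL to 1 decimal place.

18.7 μg/mL

f = (1/2)^(τ/t½) = (1/2)^(16/22) ≈ 0.6040.
C₀ = D/Vd = 1398/99 ≈ 14.121 μg/mL.
Before the 5th dose, 4 doses have been given. Superposition: Cmin = C₀·(f + f² + … + f^4).
≈ 14.121 × (0.6040 + 0.3648 + 0.2203 + 0.1331) ≈ 14.121 × 1.3222 ≈ 18.671 μg/mL.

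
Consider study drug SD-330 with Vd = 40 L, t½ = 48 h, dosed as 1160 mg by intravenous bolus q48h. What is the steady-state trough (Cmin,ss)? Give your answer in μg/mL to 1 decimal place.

The dosing interval is 1 half-life, so f = 2^(−1) = 0.5.
At steady state, R = 1/(1 − 0.5) = 2/1.
Single-dose peak C₀ = D/Vd = 1160/40 = 29 μg/mL.
Steady-state peak Cmax,ss = C₀·R = 29 × 2/1 ≈ 58.000 μg/mL.
Steady-state trough Cmin,ss = Cmax,ss·f ≈ 58.000 × 0.5 ≈ 29.000 μg/mL.

29.0 μg/mL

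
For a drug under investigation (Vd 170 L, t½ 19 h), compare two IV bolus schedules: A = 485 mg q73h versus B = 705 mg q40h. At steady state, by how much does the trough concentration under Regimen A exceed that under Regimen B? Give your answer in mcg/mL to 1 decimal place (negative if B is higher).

-1.0 mcg/mL

Regimen A: f = (1/2)^(73/19) ≈ 0.0697; Cmin,ss = (485/170)·f/(1−f) ≈ 0.214 mcg/mL.
Regimen B: f = (1/2)^(40/19) ≈ 0.2324; Cmin,ss = (705/170)·f/(1−f) ≈ 1.256 mcg/mL.
Difference ≈ 0.214 − 1.256 ≈ -1.042 mcg/mL.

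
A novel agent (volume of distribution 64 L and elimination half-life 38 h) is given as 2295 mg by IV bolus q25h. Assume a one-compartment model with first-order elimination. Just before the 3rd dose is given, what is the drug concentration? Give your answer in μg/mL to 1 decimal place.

37.1 μg/mL

f = (1/2)^(τ/t½) = (1/2)^(25/38) ≈ 0.6338.
C₀ = D/Vd = 2295/64 ≈ 35.859 μg/mL.
Before the 3rd dose, 2 doses have been given. Superposition: Cmin = C₀·(f + f²).
≈ 35.859 × (0.6338 + 0.4017) ≈ 35.859 × 1.0355 ≈ 37.132 μg/mL.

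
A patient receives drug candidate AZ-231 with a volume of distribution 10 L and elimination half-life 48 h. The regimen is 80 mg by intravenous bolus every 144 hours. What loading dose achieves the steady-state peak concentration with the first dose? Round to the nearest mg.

f = (1/2)^(144/48) ≈ 0.125000; accumulation ratio R = 1/(1−f) ≈ 1.14286.
Loading dose to hit Cmax,ss on first dose: D_load = D_maint·R ≈ 80 × 1.14286 ≈ 91.43 mg.

91 mg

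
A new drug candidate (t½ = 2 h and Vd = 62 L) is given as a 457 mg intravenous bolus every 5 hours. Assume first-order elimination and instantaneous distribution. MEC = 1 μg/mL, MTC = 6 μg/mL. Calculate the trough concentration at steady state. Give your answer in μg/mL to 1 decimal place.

1.6 μg/mL

k = ln2/t½ = ln2/2 ≈ 0.346574 h⁻¹; fraction remaining f = e^(−kτ) = e^(−0.346574×5) ≈ 0.1768.
At steady state, accumulation factor R = 1/(1 − e^(−kτ)) ≈ 1.2148.
Single-dose peak C₀ = D/Vd = 457/62 ≈ 7.371 μg/mL.
Steady-state peak Cmax,ss = C₀·R ≈ 7.371 × 1.2148 ≈ 8.954 μg/mL.
One interval later, Cmin,ss = Cmax,ss·e^(−kτ) ≈ 8.954 × 0.1768 ≈ 1.583 μg/mL.
Trough 1.6 μg/mL vs MEC 1 μg/mL: adequate.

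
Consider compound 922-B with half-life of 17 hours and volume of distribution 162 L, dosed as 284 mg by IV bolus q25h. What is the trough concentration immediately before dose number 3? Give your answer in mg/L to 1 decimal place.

f = (1/2)^(τ/t½) = (1/2)^(25/17) ≈ 0.3608.
C₀ = D/Vd = 284/162 ≈ 1.753 mg/L.
Before the 3rd dose, 2 doses have been given. Superposition: Cmin = C₀·(f + f²).
≈ 1.753 × (0.3608 + 0.1302) ≈ 1.753 × 0.4910 ≈ 0.861 mg/L.

0.9 mg/L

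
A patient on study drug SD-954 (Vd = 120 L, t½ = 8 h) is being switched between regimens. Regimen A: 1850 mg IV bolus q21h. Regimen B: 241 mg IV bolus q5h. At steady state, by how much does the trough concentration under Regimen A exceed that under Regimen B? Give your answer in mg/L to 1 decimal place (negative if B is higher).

-0.7 mg/L

Regimen A: f = (1/2)^(21/8) ≈ 0.1621; Cmin,ss = (1850/120)·f/(1−f) ≈ 2.983 mg/L.
Regimen B: f = (1/2)^(5/8) ≈ 0.6484; Cmin,ss = (241/120)·f/(1−f) ≈ 3.704 mg/L.
Difference ≈ 2.983 − 3.704 ≈ -0.721 mg/L.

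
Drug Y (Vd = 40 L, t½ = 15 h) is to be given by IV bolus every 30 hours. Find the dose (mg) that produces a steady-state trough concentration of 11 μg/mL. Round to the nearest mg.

1320 mg

τ/t½ = 30/15 ≈ 2, so f = (1/2)^(30/15) ≈ 0.250000.
Cmin,ss = (D/Vd)·f/(1−f), so D = Cmin,ss·Vd·(1−f)/f.
D = 11 × 40 × (1−f)/f ≈ 11 × 40 × 3.00000 ≈ 1320.00 mg.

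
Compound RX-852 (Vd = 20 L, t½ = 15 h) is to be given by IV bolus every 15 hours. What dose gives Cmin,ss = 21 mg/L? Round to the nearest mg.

τ/t½ = 15/15 ≈ 1, so f = (1/2)^(15/15) ≈ 0.500000.
Cmin,ss = (D/Vd)·f/(1−f), so D = Cmin,ss·Vd·(1−f)/f.
D = 21 × 20 × (1−f)/f ≈ 21 × 20 × 1.00000 ≈ 420.00 mg.

420 mg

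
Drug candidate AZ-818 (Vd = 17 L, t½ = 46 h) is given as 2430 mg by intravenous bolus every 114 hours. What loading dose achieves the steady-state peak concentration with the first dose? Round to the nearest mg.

2961 mg

f = (1/2)^(114/46) ≈ 0.179461; accumulation ratio R = 1/(1−f) ≈ 1.21871.
Loading dose to hit Cmax,ss on first dose: D_load = D_maint·R ≈ 2430 × 1.21871 ≈ 2961.47 mg.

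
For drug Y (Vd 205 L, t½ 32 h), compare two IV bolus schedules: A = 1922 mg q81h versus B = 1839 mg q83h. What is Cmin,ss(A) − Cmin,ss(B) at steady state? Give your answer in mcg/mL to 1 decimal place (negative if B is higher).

Regimen A: f = (1/2)^(81/32) ≈ 0.1730; Cmin,ss = (1922/205)·f/(1−f) ≈ 1.961 mcg/mL.
Regimen B: f = (1/2)^(83/32) ≈ 0.1657; Cmin,ss = (1839/205)·f/(1−f) ≈ 1.782 mcg/mL.
Difference ≈ 1.961 − 1.782 ≈ 0.179 mcg/mL.

0.2 mcg/mL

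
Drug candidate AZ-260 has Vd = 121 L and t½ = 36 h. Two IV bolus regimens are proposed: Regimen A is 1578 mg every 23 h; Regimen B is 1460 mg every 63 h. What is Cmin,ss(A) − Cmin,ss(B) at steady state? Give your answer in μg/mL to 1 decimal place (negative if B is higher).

Regimen A: f = (1/2)^(23/36) ≈ 0.6422; Cmin,ss = (1578/121)·f/(1−f) ≈ 23.407 μg/mL.
Regimen B: f = (1/2)^(63/36) ≈ 0.2973; Cmin,ss = (1460/121)·f/(1−f) ≈ 5.105 μg/mL.
Difference ≈ 23.407 − 5.105 ≈ 18.302 μg/mL.

18.3 μg/mL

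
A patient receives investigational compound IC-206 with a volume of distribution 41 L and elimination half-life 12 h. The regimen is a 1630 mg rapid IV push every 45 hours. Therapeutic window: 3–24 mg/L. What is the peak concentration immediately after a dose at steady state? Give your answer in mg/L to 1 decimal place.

42.9 mg/L

k = ln2/t½ = ln2/12 ≈ 0.057762 h⁻¹; fraction remaining f = e^(−kτ) = e^(−0.057762×45) ≈ 0.0743.
At steady state, accumulation factor R = 1/(1 − e^(−kτ)) ≈ 1.0803.
Each bolus raises the concentration by D/Vd = 1630/41 ≈ 39.756 mg/L.
Steady-state peak Cmax,ss = C₀·R ≈ 39.756 × 1.0803 ≈ 42.948 mg/L.
Peak 42.9 mg/L vs MTC 24 mg/L: exceeds toxic threshold.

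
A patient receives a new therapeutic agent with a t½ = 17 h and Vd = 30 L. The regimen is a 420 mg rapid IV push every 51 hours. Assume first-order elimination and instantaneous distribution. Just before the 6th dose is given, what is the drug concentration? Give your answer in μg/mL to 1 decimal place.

2.0 μg/mL

f = (1/2)^(τ/t½) = (1/2)^(51/17) ≈ 0.1250.
C₀ = D/Vd = 420/30 ≈ 14.000 μg/mL.
Before the 6th dose, 5 doses have been given. Superposition: Cmin = C₀·(f + f² + … + f^5).
≈ 14.000 × (0.1250 + 0.0156 + 0.0020 + 0.0002 + 0.0000) ≈ 14.000 × 0.1428 ≈ 1.999 μg/mL.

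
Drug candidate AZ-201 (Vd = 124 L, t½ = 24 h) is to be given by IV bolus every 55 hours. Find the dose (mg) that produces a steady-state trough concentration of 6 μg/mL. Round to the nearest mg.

2899 mg

τ/t½ = 55/24 ≈ 2.2917, so f = (1/2)^(55/24) ≈ 0.204239.
Cmin,ss = (D/Vd)·f/(1−f), so D = Cmin,ss·Vd·(1−f)/f.
D = 6 × 124 × (1−f)/f ≈ 6 × 124 × 3.89622 ≈ 2898.79 mg.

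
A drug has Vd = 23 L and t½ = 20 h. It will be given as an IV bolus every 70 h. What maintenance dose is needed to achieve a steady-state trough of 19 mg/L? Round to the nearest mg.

τ/t½ = 70/20 ≈ 3.5, so f = (1/2)^(70/20) ≈ 0.088388.
Cmin,ss = (D/Vd)·f/(1−f), so D = Cmin,ss·Vd·(1−f)/f.
D = 19 × 23 × (1−f)/f ≈ 19 × 23 × 10.31375 ≈ 4507.11 mg.

4507 mg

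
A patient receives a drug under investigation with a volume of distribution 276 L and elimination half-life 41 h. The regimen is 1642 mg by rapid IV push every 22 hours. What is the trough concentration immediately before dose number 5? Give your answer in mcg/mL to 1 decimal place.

f = (1/2)^(τ/t½) = (1/2)^(22/41) ≈ 0.6894.
C₀ = D/Vd = 1642/276 ≈ 5.949 mcg/mL.
Before the 5th dose, 4 doses have been given. Superposition: Cmin = C₀·(f + f² + … + f^4).
≈ 5.949 × (0.6894 + 0.4753 + 0.3277 + 0.2259) ≈ 5.949 × 1.7183 ≈ 10.222 mcg/mL.

10.2 mcg/mL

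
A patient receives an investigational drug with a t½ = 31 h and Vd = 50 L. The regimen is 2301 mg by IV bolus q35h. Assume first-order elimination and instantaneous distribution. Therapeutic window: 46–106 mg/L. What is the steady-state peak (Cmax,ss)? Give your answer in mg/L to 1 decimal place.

Over one 35-h interval, 35/31 ≈ 1.129 half-lives elapse, leaving f ≈ 0.4572 of each dose.
At steady state, accumulation factor R = 1/(1 − e^(−kτ)) ≈ 1.8423.
Each bolus raises the concentration by D/Vd = 2301/50 ≈ 46.020 mg/L.
Steady-state peak Cmax,ss = C₀·R ≈ 46.020 × 1.8423 ≈ 84.783 mg/L.
Peak 84.8 mg/L vs MTC 106 mg/L: below toxic threshold.

84.8 mg/L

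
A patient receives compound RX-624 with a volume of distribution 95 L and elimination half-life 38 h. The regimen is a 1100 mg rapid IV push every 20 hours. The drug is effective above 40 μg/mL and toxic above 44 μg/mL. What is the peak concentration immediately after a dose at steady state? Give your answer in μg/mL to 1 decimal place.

37.9 μg/mL

k = ln2/t½ = ln2/38 ≈ 0.018241 h⁻¹; fraction remaining f = e^(−kτ) = e^(−0.018241×20) ≈ 0.6943.
Accumulation ratio R = 1/(1 − f) ≈ 1/0.3057 ≈ 3.2712.
Each bolus raises the concentration by D/Vd = 1100/95 ≈ 11.579 μg/mL.
Steady-state peak Cmax,ss = C₀·R ≈ 11.579 × 3.2712 ≈ 37.877 μg/mL.
Peak 37.9 μg/mL vs MTC 44 μg/mL: below toxic threshold.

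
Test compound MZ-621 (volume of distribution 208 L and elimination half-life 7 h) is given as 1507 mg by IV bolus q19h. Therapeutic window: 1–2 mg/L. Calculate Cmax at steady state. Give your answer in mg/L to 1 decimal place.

8.5 mg/L

k = ln2/t½ = ln2/7 ≈ 0.099021 h⁻¹; fraction remaining f = e^(−kτ) = e^(−0.099021×19) ≈ 0.1524.
Accumulation ratio R = 1/(1 − f) ≈ 1/0.8476 ≈ 1.1798.
Single-dose peak C₀ = D/Vd = 1507/208 ≈ 7.245 mg/L.
Steady-state peak Cmax,ss = C₀·R ≈ 7.245 × 1.1798 ≈ 8.548 mg/L.
Peak 8.5 mg/L vs MTC 2 mg/L: exceeds toxic threshold.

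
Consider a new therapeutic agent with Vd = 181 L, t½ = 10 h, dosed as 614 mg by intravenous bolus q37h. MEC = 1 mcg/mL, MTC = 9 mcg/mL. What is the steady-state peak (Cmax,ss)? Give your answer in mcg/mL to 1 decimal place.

τ/t½ = 37/10 ≈ 3.7, so fraction remaining f = (1/2)^(37/10) ≈ 0.0769.
At steady state, accumulation factor R = 1/(1 − e^(−kτ)) ≈ 1.0833.
Each bolus raises the concentration by D/Vd = 614/181 ≈ 3.392 mcg/mL.
Cmax,ss = C₀/(1 − f) ≈ 3.392/0.9231 ≈ 3.675 mcg/mL.
Peak 3.7 mcg/mL vs MTC 9 mcg/mL: below toxic threshold.

3.7 mcg/mL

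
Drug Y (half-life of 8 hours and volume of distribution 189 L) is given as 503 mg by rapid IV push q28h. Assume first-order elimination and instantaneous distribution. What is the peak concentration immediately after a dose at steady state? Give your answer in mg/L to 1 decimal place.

2.9 mg/L

τ/t½ = 28/8 ≈ 3.5, so fraction remaining f = (1/2)^(28/8) ≈ 0.0884.
At steady state, accumulation factor R = 1/(1 − e^(−kτ)) ≈ 1.0970.
Single-dose peak C₀ = D/Vd = 503/189 ≈ 2.661 mg/L.
Steady-state peak Cmax,ss = C₀·R ≈ 2.661 × 1.0970 ≈ 2.919 mg/L.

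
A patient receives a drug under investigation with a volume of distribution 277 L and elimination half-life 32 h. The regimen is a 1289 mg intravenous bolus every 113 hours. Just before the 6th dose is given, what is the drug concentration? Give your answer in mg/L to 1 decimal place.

f = (1/2)^(τ/t½) = (1/2)^(113/32) ≈ 0.0865.
C₀ = D/Vd = 1289/277 ≈ 4.653 mg/L.
Before the 6th dose, 5 doses have been given. Superposition: Cmin = C₀·(f + f² + … + f^5).
≈ 4.653 × (0.0865 + 0.0075 + 0.0006 + 0.0001 + 0.0000) ≈ 4.653 × 0.0947 ≈ 0.441 mg/L.

0.4 mg/L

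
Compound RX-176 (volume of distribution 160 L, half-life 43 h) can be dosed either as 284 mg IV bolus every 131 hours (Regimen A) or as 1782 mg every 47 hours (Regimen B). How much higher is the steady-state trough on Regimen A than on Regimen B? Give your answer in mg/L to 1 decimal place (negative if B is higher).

-9.6 mg/L

Regimen A: f = (1/2)^(131/43) ≈ 0.1210; Cmin,ss = (284/160)·f/(1−f) ≈ 0.244 mg/L.
Regimen B: f = (1/2)^(47/43) ≈ 0.4688; Cmin,ss = (1782/160)·f/(1−f) ≈ 9.829 mg/L.
Difference ≈ 0.244 − 9.829 ≈ -9.585 mg/L.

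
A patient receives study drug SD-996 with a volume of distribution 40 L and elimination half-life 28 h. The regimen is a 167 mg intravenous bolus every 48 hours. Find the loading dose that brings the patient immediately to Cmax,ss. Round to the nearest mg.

f = (1/2)^(48/28) ≈ 0.304753; accumulation ratio R = 1/(1−f) ≈ 1.43834.
Loading dose to hit Cmax,ss on first dose: D_load = D_maint·R ≈ 167 × 1.43834 ≈ 240.20 mg.

240 mg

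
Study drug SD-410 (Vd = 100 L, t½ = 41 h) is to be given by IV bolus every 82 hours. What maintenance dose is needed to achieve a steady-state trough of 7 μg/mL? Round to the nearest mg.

2100 mg

τ/t½ = 82/41 ≈ 2, so f = (1/2)^(82/41) ≈ 0.250000.
Cmin,ss = (D/Vd)·f/(1−f), so D = Cmin,ss·Vd·(1−f)/f.
D = 7 × 100 × (1−f)/f ≈ 7 × 100 × 3.00000 ≈ 2100.00 mg.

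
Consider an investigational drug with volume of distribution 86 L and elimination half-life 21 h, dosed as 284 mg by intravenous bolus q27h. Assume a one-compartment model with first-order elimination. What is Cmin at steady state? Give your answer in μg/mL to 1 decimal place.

2.3 μg/mL

Over one 27-h interval, 27/21 ≈ 1.2857 half-lives elapse, leaving f ≈ 0.4102 of each dose.
Single-dose peak C₀ = D/Vd = 284/86 ≈ 3.302 μg/mL.
Steady-state trough Cmin,ss = C₀·f/(1−f) ≈ 3.302 × 0.4102/0.5898 ≈ 2.297 μg/mL.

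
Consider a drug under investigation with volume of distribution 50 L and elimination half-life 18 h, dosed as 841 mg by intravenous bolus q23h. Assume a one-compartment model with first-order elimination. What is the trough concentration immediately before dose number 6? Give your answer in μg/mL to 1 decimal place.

f = (1/2)^(τ/t½) = (1/2)^(23/18) ≈ 0.4124.
C₀ = D/Vd = 841/50 ≈ 16.820 μg/mL.
Before the 6th dose, 5 doses have been given. Superposition: Cmin = C₀·(f + f² + … + f^5).
≈ 16.820 × (0.4124 + 0.1701 + 0.0701 + 0.0289 + 0.0119) ≈ 16.820 × 0.6934 ≈ 11.663 μg/mL.

11.7 μg/mL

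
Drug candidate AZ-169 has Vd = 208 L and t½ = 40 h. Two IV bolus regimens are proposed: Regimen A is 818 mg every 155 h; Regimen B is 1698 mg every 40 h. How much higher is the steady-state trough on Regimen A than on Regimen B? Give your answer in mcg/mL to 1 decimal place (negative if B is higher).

Regimen A: f = (1/2)^(155/40) ≈ 0.0682; Cmin,ss = (818/208)·f/(1−f) ≈ 0.288 mcg/mL.
Regimen B: f = (1/2)^(40/40) ≈ 0.5000; Cmin,ss = (1698/208)·f/(1−f) ≈ 8.163 mcg/mL.
Difference ≈ 0.288 − 8.163 ≈ -7.875 mcg/mL.

-7.9 mcg/mL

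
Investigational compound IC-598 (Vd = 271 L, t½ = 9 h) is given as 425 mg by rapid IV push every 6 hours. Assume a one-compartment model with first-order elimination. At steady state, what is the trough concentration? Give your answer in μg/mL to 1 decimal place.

2.7 μg/mL

τ/t½ = 6/9 ≈ 0.66667, so fraction remaining f = (1/2)^(6/9) ≈ 0.6300.
At steady state, accumulation factor R = 1/(1 − e^(−kτ)) ≈ 2.7027.
Each bolus raises the concentration by D/Vd = 425/271 ≈ 1.568 μg/mL.
Steady-state peak Cmax,ss = C₀·R ≈ 1.568 × 2.7027 ≈ 4.238 μg/mL.
One interval later, Cmin,ss = Cmax,ss·e^(−kτ) ≈ 4.238 × 0.6300 ≈ 2.670 μg/mL.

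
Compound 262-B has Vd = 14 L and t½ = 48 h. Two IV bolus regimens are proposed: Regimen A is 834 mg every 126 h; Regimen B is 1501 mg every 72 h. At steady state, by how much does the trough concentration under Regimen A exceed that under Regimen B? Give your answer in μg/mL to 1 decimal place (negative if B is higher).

Regimen A: f = (1/2)^(126/48) ≈ 0.1621; Cmin,ss = (834/14)·f/(1−f) ≈ 11.525 μg/mL.
Regimen B: f = (1/2)^(72/48) ≈ 0.3536; Cmin,ss = (1501/14)·f/(1−f) ≈ 58.649 μg/mL.
Difference ≈ 11.525 − 58.649 ≈ -47.124 μg/mL.

-47.1 μg/mL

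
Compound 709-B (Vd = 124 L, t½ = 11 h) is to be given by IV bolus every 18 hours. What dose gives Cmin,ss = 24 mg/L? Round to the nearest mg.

6276 mg

τ/t½ = 18/11 ≈ 1.6364, so f = (1/2)^(18/11) ≈ 0.321666.
Cmin,ss = (D/Vd)·f/(1−f), so D = Cmin,ss·Vd·(1−f)/f.
D = 24 × 124 × (1−f)/f ≈ 24 × 124 × 2.10881 ≈ 6275.82 mg.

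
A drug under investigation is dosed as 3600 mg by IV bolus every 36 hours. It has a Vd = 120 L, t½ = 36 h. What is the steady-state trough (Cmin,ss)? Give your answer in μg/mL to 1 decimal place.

τ = 36 h = 1 half-life, so f = (1/2)^1 = 0.5.
At steady state, R = 1/(1 − 0.5) = 2/1.
Single-dose peak C₀ = D/Vd = 3600/120 = 30 μg/mL.
Steady-state peak Cmax,ss = C₀·R = 30 × 2/1 ≈ 60.000 μg/mL.
Steady-state trough Cmin,ss = Cmax,ss·f ≈ 60.000 × 0.5 ≈ 30.000 μg/mL.

30.0 μg/mL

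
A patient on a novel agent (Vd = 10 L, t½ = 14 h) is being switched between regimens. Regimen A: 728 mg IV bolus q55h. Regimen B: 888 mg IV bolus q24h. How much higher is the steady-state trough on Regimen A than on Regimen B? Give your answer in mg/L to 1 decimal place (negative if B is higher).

-33.8 mg/L

Regimen A: f = (1/2)^(55/14) ≈ 0.0657; Cmin,ss = (728/10)·f/(1−f) ≈ 5.119 mg/L.
Regimen B: f = (1/2)^(24/14) ≈ 0.3048; Cmin,ss = (888/10)·f/(1−f) ≈ 38.933 mg/L.
Difference ≈ 5.119 − 38.933 ≈ -33.814 mg/L.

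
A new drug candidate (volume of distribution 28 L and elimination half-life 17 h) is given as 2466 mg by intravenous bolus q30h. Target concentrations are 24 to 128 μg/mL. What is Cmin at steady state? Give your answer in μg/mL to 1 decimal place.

36.7 μg/mL

τ/t½ = 30/17 ≈ 1.7647, so fraction remaining f = (1/2)^(30/17) ≈ 0.2943.
Each bolus raises the concentration by D/Vd = 2466/28 ≈ 88.071 μg/mL.
Steady-state trough Cmin,ss = C₀·f/(1−f) ≈ 88.071 × 0.2943/0.7057 ≈ 36.728 μg/mL.
Trough 36.7 μg/mL vs MEC 24 μg/mL: adequate.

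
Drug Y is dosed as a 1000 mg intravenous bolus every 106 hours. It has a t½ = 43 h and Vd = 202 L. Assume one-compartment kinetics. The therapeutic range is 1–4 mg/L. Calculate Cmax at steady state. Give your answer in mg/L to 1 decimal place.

6.0 mg/L

τ/t½ = 106/43 ≈ 2.4651, so fraction remaining f = (1/2)^(106/43) ≈ 0.1811.
Accumulation ratio R = 1/(1 − f) ≈ 1/0.8189 ≈ 1.2212.
Single-dose peak C₀ = D/Vd = 1000/202 ≈ 4.950 mg/L.
Steady-state peak Cmax,ss = C₀·R ≈ 4.950 × 1.2212 ≈ 6.045 mg/L.
Peak 6.0 mg/L vs MTC 4 mg/L: exceeds toxic threshold.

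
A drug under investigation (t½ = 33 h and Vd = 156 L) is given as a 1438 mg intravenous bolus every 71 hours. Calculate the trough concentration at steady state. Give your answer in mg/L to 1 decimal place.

2.7 mg/L

τ/t½ = 71/33 ≈ 2.1515, so fraction remaining f = (1/2)^(71/33) ≈ 0.2251.
Accumulation ratio R = 1/(1 − f) ≈ 1/0.7749 ≈ 1.2905.
Each bolus raises the concentration by D/Vd = 1438/156 ≈ 9.218 mg/L.
Cmax,ss = C₀/(1 − f) ≈ 9.218/0.7749 ≈ 11.896 mg/L.
One interval later, Cmin,ss = Cmax,ss·e^(−kτ) ≈ 11.896 × 0.2251 ≈ 2.678 mg/L.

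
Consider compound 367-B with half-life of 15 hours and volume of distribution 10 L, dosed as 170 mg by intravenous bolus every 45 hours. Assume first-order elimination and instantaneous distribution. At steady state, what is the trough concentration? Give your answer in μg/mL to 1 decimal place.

2.4 μg/mL

τ = 45 h = 3 half-lives, so f = (1/2)^3 = 0.125.
Accumulation ratio R = 1/(1 − f) = 1/0.875 = 8/7.
Single-dose peak C₀ = D/Vd = 170/10 = 17 μg/mL.
Steady-state peak Cmax,ss = C₀·R = 17 × 8/7 ≈ 19.429 μg/mL.
Steady-state trough Cmin,ss = Cmax,ss·f ≈ 19.429 × 0.125 ≈ 2.429 μg/mL.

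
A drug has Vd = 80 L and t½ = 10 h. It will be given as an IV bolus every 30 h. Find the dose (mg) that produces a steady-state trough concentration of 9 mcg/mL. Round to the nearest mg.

5040 mg

τ/t½ = 30/10 ≈ 3, so f = (1/2)^(30/10) ≈ 0.125000.
Cmin,ss = (D/Vd)·f/(1−f), so D = Cmin,ss·Vd·(1−f)/f.
D = 9 × 80 × (1−f)/f ≈ 9 × 80 × 7.00000 ≈ 5040.00 mg.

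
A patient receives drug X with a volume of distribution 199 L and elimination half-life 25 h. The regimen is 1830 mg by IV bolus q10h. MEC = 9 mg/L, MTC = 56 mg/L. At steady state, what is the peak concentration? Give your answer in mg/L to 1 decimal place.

Over one 10-h interval, 10/25 ≈ 0.4 half-lives elapse, leaving f ≈ 0.7579 of each dose.
At steady state, accumulation factor R = 1/(1 − e^(−kτ)) ≈ 4.1305.
Each bolus raises the concentration by D/Vd = 1830/199 ≈ 9.196 mg/L.
Steady-state peak Cmax,ss = C₀·R ≈ 9.196 × 4.1305 ≈ 37.984 mg/L.
Peak 38.0 mg/L vs MTC 56 mg/L: below toxic threshold.

38.0 mg/L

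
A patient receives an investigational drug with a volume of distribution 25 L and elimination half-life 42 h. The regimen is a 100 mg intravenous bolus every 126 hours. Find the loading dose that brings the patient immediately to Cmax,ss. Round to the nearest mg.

f = (1/2)^(126/42) ≈ 0.125000; accumulation ratio R = 1/(1−f) ≈ 1.14286.
Loading dose to hit Cmax,ss on first dose: D_load = D_maint·R ≈ 100 × 1.14286 ≈ 114.29 mg.

114 mg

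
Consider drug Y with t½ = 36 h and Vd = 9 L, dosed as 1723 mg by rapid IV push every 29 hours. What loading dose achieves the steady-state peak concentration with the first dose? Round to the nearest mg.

4027 mg

f = (1/2)^(29/36) ≈ 0.572142; accumulation ratio R = 1/(1−f) ≈ 2.33722.
Loading dose to hit Cmax,ss on first dose: D_load = D_maint·R ≈ 1723 × 2.33722 ≈ 4027.03 mg.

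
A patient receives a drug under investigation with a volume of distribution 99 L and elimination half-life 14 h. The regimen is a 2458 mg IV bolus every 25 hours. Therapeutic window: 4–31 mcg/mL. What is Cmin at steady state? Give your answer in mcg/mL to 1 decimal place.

10.1 mcg/mL

Over one 25-h interval, 25/14 ≈ 1.7857 half-lives elapse, leaving f ≈ 0.2900 of each dose.
Each bolus raises the concentration by D/Vd = 2458/99 ≈ 24.828 mcg/mL.
Steady-state trough Cmin,ss = C₀·f/(1−f) ≈ 24.828 × 0.2900/0.7100 ≈ 10.141 mcg/mL.
Trough 10.1 mcg/mL vs MEC 4 mcg/mL: adequate.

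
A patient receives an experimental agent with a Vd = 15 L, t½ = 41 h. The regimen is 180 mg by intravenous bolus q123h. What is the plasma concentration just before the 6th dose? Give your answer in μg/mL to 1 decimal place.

f = (1/2)^(τ/t½) = (1/2)^(123/41) ≈ 0.1250.
C₀ = D/Vd = 180/15 ≈ 12.000 μg/mL.
Before the 6th dose, 5 doses have been given. Superposition: Cmin = C₀·(f + f² + … + f^5).
≈ 12.000 × (0.1250 + 0.0156 + 0.0020 + 0.0002 + 0.0000) ≈ 12.000 × 0.1428 ≈ 1.714 μg/mL.

1.7 μg/mL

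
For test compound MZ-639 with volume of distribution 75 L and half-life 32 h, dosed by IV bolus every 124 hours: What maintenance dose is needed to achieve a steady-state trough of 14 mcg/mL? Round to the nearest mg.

14356 mg

τ/t½ = 124/32 ≈ 3.875, so f = (1/2)^(124/32) ≈ 0.068157.
Cmin,ss = (D/Vd)·f/(1−f), so D = Cmin,ss·Vd·(1−f)/f.
D = 14 × 75 × (1−f)/f ≈ 14 × 75 × 13.67201 ≈ 14355.61 mg.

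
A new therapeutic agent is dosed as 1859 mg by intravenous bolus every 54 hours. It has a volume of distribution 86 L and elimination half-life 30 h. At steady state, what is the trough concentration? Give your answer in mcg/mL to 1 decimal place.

8.7 mcg/mL

k = ln2/t½ = ln2/30 ≈ 0.023105 h⁻¹; fraction remaining f = e^(−kτ) = e^(−0.023105×54) ≈ 0.2872.
At steady state, accumulation factor R = 1/(1 − e^(−kτ)) ≈ 1.4029.
Each bolus raises the concentration by D/Vd = 1859/86 ≈ 21.616 mcg/mL.
Cmax,ss = C₀/(1 − f) ≈ 21.616/0.7128 ≈ 30.325 mcg/mL.
One interval later, Cmin,ss = Cmax,ss·e^(−kτ) ≈ 30.325 × 0.2872 ≈ 8.709 mcg/mL.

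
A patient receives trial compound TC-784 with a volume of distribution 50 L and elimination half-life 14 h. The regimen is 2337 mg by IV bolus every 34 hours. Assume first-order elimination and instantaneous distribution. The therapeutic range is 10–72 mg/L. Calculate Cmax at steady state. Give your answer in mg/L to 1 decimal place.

57.4 mg/L

τ/t½ = 34/14 ≈ 2.4286, so fraction remaining f = (1/2)^(34/14) ≈ 0.1857.
At steady state, accumulation factor R = 1/(1 − e^(−kτ)) ≈ 1.2280.
Each bolus raises the concentration by D/Vd = 2337/50 ≈ 46.740 mg/L.
Cmax,ss = C₀/(1 − f) ≈ 46.740/0.8143 ≈ 57.399 mg/L.
Peak 57.4 mg/L vs MTC 72 mg/L: below toxic threshold.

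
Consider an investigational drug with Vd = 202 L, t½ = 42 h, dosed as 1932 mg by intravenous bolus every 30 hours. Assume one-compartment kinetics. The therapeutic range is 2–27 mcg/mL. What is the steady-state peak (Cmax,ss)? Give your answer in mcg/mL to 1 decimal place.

24.5 mcg/mL

k = ln2/t½ = ln2/42 ≈ 0.016504 h⁻¹; fraction remaining f = e^(−kτ) = e^(−0.016504×30) ≈ 0.6095.
Accumulation ratio R = 1/(1 − f) ≈ 1/0.3905 ≈ 2.5608.
Single-dose peak C₀ = D/Vd = 1932/202 ≈ 9.564 mcg/mL.
Steady-state peak Cmax,ss = C₀·R ≈ 9.564 × 2.5608 ≈ 24.491 mcg/mL.
Peak 24.5 mcg/mL vs MTC 27 mcg/mL: below toxic threshold.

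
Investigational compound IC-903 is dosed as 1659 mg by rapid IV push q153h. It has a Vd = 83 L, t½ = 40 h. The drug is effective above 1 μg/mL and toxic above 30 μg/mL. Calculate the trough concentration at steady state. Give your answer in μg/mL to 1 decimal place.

1.5 μg/mL

τ/t½ = 153/40 ≈ 3.825, so fraction remaining f = (1/2)^(153/40) ≈ 0.0706.
Single-dose peak C₀ = D/Vd = 1659/83 ≈ 19.988 μg/mL.
Steady-state trough Cmin,ss = C₀·f/(1−f) ≈ 19.988 × 0.0706/0.9294 ≈ 1.518 μg/mL.
Trough 1.5 μg/mL vs MEC 1 μg/mL: adequate.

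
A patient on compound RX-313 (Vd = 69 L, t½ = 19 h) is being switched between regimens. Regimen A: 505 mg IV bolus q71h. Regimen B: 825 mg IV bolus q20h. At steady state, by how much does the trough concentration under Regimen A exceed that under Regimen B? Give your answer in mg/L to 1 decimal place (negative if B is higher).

Regimen A: f = (1/2)^(71/19) ≈ 0.0750; Cmin,ss = (505/69)·f/(1−f) ≈ 0.593 mg/L.
Regimen B: f = (1/2)^(20/19) ≈ 0.4821; Cmin,ss = (825/69)·f/(1−f) ≈ 11.130 mg/L.
Difference ≈ 0.593 − 11.130 ≈ -10.537 mg/L.

-10.5 mg/L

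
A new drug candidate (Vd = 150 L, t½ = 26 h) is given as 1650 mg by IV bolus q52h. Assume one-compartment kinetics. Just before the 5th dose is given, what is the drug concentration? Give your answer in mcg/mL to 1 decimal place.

3.7 mcg/mL

f = (1/2)^(τ/t½) = (1/2)^(52/26) ≈ 0.2500.
C₀ = D/Vd = 1650/150 ≈ 11.000 mcg/mL.
Before the 5th dose, 4 doses have been given. Superposition: Cmin = C₀·(f + f² + … + f^4).
≈ 11.000 × (0.2500 + 0.0625 + 0.0156 + 0.0039) ≈ 11.000 × 0.3320 ≈ 3.652 mcg/mL.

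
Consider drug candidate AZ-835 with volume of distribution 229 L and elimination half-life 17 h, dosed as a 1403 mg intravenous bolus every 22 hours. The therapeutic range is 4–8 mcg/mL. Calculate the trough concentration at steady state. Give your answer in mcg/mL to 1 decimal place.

4.2 mcg/mL

Over one 22-h interval, 22/17 ≈ 1.2941 half-lives elapse, leaving f ≈ 0.4078 of each dose.
Each bolus raises the concentration by D/Vd = 1403/229 ≈ 6.127 mcg/mL.
Steady-state trough Cmin,ss = C₀·f/(1−f) ≈ 6.127 × 0.4078/0.5922 ≈ 4.219 mcg/mL.
Trough 4.2 mcg/mL vs MEC 4 mcg/mL: adequate.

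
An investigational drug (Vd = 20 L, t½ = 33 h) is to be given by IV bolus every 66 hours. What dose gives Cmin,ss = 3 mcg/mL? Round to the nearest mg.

τ/t½ = 66/33 ≈ 2, so f = (1/2)^(66/33) ≈ 0.250000.
Cmin,ss = (D/Vd)·f/(1−f), so D = Cmin,ss·Vd·(1−f)/f.
D = 3 × 20 × (1−f)/f ≈ 3 × 20 × 3.00000 ≈ 180.00 mg.

180 mg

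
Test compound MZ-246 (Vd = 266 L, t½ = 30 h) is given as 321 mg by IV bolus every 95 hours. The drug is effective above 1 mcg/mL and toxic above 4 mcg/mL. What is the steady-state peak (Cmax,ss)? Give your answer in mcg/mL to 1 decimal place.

1.4 mcg/mL

Over one 95-h interval, 95/30 ≈ 3.1667 half-lives elapse, leaving f ≈ 0.1114 of each dose.
Accumulation ratio R = 1/(1 − f) ≈ 1/0.8886 ≈ 1.1254.
Single-dose peak C₀ = D/Vd = 321/266 ≈ 1.207 mcg/mL.
Cmax,ss = C₀/(1 − f) ≈ 1.207/0.8886 ≈ 1.358 mcg/mL.
Peak 1.4 mcg/mL vs MTC 4 mcg/mL: below toxic threshold.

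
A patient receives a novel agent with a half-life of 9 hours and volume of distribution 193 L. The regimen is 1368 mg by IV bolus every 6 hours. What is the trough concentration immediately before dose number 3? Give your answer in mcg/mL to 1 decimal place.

7.3 mcg/mL

f = (1/2)^(τ/t½) = (1/2)^(6/9) ≈ 0.6300.
C₀ = D/Vd = 1368/193 ≈ 7.088 mcg/mL.
Before the 3rd dose, 2 doses have been given. Superposition: Cmin = C₀·(f + f²).
≈ 7.088 × (0.6300 + 0.3969) ≈ 7.088 × 1.0269 ≈ 7.279 mcg/mL.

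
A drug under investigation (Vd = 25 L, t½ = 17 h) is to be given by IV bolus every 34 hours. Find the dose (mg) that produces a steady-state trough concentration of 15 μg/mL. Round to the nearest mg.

τ/t½ = 34/17 ≈ 2, so f = (1/2)^(34/17) ≈ 0.250000.
Cmin,ss = (D/Vd)·f/(1−f), so D = Cmin,ss·Vd·(1−f)/f.
D = 15 × 25 × (1−f)/f ≈ 15 × 25 × 3.00000 ≈ 1125.00 mg.

1125 mg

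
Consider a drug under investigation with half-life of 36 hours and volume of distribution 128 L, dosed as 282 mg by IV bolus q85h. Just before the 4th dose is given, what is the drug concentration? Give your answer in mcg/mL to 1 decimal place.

0.5 mcg/mL

f = (1/2)^(τ/t½) = (1/2)^(85/36) ≈ 0.1946.
C₀ = D/Vd = 282/128 ≈ 2.203 mcg/mL.
Before the 4th dose, 3 doses have been given. Superposition: Cmin = C₀·(f + f² + … + f^3).
≈ 2.203 × (0.1946 + 0.0379 + 0.0074) ≈ 2.203 × 0.2399 ≈ 0.528 mcg/mL.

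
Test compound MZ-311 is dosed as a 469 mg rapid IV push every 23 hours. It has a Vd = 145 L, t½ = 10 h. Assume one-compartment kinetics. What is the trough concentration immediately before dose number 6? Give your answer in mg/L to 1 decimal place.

f = (1/2)^(τ/t½) = (1/2)^(23/10) ≈ 0.2031.
C₀ = D/Vd = 469/145 ≈ 3.234 mg/L.
Before the 6th dose, 5 doses have been given. Superposition: Cmin = C₀·(f + f² + … + f^5).
≈ 3.234 × (0.2031 + 0.0412 + 0.0084 + 0.0017 + 0.0003) ≈ 3.234 × 0.2547 ≈ 0.824 mg/L.

0.8 mg/L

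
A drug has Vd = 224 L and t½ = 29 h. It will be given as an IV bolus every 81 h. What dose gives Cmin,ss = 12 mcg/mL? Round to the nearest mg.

τ/t½ = 81/29 ≈ 2.7931, so f = (1/2)^(81/29) ≈ 0.144275.
Cmin,ss = (D/Vd)·f/(1−f), so D = Cmin,ss·Vd·(1−f)/f.
D = 12 × 224 × (1−f)/f ≈ 12 × 224 × 5.93121 ≈ 15943.09 mg.

15943 mg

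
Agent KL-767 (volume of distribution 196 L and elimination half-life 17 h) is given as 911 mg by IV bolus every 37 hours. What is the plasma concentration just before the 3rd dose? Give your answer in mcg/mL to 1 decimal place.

f = (1/2)^(τ/t½) = (1/2)^(37/17) ≈ 0.2212.
C₀ = D/Vd = 911/196 ≈ 4.648 mcg/mL.
Before the 3rd dose, 2 doses have been given. Superposition: Cmin = C₀·(f + f²).
≈ 4.648 × (0.2212 + 0.0489) ≈ 4.648 × 0.2701 ≈ 1.255 mcg/mL.

1.3 mcg/mL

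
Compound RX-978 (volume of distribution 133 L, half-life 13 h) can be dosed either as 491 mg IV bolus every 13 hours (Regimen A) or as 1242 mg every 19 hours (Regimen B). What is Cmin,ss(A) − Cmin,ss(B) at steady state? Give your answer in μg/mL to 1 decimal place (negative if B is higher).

Regimen A: f = (1/2)^(13/13) ≈ 0.5000; Cmin,ss = (491/133)·f/(1−f) ≈ 3.692 μg/mL.
Regimen B: f = (1/2)^(19/13) ≈ 0.3631; Cmin,ss = (1242/133)·f/(1−f) ≈ 5.324 μg/mL.
Difference ≈ 3.692 − 5.324 ≈ -1.632 μg/mL.

-1.6 μg/mL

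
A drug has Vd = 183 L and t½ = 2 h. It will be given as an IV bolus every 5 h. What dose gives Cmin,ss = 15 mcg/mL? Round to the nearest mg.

12783 mg

τ/t½ = 5/2 ≈ 2.5, so f = (1/2)^(5/2) ≈ 0.176777.
Cmin,ss = (D/Vd)·f/(1−f), so D = Cmin,ss·Vd·(1−f)/f.
D = 15 × 183 × (1−f)/f ≈ 15 × 183 × 4.65684 ≈ 12783.03 mg.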